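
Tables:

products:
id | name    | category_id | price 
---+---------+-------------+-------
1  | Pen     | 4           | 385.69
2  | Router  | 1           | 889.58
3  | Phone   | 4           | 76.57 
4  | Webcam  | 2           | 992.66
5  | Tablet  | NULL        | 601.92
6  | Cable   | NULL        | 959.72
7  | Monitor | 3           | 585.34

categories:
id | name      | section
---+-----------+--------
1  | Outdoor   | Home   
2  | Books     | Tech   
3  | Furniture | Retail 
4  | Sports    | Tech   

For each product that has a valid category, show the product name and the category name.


INNER JOIN keeps only products rows whose category_id matches an id in categories. Walk through each product:
  - product 1 (Pen): category_id=4 -> matches Sports
  - product 2 (Router): category_id=1 -> matches Outdoor
  - product 3 (Phone): category_id=4 -> matches Sports
  - product 4 (Webcam): category_id=2 -> matches Books
  - product 5 (Tablet): category_id=NULL, no match -> dropped
  - product 6 (Cable): category_id=NULL, no match -> dropped
  - product 7 (Monitor): category_id=3 -> matches Furniture
So 2 of 7 rows are dropped.

SQL:
SELECT a.name, b.name AS category
FROM products a
INNER JOIN categories b ON a.category_id = b.id

Result:
name    | category 
--------+----------
Pen     | Sports   
Router  | Outdoor  
Phone   | Sports   
Webcam  | Books    
Monitor | Furniture


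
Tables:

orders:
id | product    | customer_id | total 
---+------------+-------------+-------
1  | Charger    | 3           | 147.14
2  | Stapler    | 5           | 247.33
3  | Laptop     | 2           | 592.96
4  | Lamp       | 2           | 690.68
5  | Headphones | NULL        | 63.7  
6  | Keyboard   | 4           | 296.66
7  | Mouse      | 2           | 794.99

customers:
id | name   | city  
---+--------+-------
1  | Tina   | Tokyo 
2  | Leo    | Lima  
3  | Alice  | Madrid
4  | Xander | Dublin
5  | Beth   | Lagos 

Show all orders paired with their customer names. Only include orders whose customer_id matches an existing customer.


INNER JOIN keeps only orders rows whose customer_id matches an id in customers. Walk through each order:
  - order 1 (Charger): customer_id=3 -> matches Alice
  - order 2 (Stapler): customer_id=5 -> matches Beth
  - order 3 (Laptop): customer_id=2 -> matches Leo
  - order 4 (Lamp): customer_id=2 -> matches Leo
  - order 5 (Headphones): customer_id=NULL, no match -> dropped
  - order 6 (Keyboard): customer_id=4 -> matches Xander
  - order 7 (Mouse): customer_id=2 -> matches Leo
So 1 of 7 rows is dropped.

SQL:
SELECT a.product, b.name AS customer
FROM orders a
INNER JOIN customers b ON a.customer_id = b.id

Result:
product  | customer
---------+---------
Charger  | Alice   
Stapler  | Beth    
Laptop   | Leo     
Lamp     | Leo     
Keyboard | Xander  
Mouse    | Leo     


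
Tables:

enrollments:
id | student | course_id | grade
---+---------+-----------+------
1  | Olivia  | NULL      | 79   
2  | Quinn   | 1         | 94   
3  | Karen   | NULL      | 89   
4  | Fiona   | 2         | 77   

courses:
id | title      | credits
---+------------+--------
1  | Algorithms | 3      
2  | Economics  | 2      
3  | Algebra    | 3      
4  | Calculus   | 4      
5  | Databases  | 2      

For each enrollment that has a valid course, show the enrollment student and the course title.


INNER JOIN keeps only enrollments rows whose course_id matches an id in courses. Walk through each enrollment:
  - enrollment 1 (Olivia): course_id=NULL, no match -> dropped
  - enrollment 2 (Quinn): course_id=1 -> matches Algorithms
  - enrollment 3 (Karen): course_id=NULL, no match -> dropped
  - enrollment 4 (Fiona): course_id=2 -> matches Economics
So 2 of 4 rows are dropped.

SQL:
SELECT a.student, b.title AS course
FROM enrollments a
INNER JOIN courses b ON a.course_id = b.id

Result:
student | course    
--------+-----------
Quinn   | Algorithms
Fiona   | Economics 


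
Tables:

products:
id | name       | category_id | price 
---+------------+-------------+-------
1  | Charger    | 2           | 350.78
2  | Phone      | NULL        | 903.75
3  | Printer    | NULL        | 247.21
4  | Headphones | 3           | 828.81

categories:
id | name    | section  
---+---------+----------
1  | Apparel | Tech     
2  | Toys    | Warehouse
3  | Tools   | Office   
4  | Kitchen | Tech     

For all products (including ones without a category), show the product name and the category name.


LEFT JOIN keeps every row from products (the left table); where category_id has no match in categories, the category columns become NULL. Walk through each product:
  - product 1 (Charger): category_id=2 -> matches Toys
  - product 2 (Phone): category_id=NULL, no match -> kept with NULL
  - product 3 (Printer): category_id=NULL, no match -> kept with NULL
  - product 4 (Headphones): category_id=3 -> matches Tools
All 4 rows appear; 2 have NULL category.

SQL:
SELECT a.name, b.name AS category
FROM products a
LEFT JOIN categories b ON a.category_id = b.id

Result:
name       | category
-----------+---------
Charger    | Toys    
Phone      | NULL    
Printer    | NULL    
Headphones | Tools   


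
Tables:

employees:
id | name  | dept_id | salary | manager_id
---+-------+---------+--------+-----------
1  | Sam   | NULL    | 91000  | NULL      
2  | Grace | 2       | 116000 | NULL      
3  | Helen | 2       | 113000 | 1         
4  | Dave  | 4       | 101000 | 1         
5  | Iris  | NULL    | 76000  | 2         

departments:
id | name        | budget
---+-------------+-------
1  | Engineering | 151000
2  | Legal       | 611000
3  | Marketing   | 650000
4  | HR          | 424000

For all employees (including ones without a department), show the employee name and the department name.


LEFT JOIN keeps every row from employees (the left table); where dept_id has no match in departments, the department columns become NULL. Walk through each employee:
  - employee 1 (Sam): dept_id=NULL, no match -> kept with NULL
  - employee 2 (Grace): dept_id=2 -> matches Legal
  - employee 3 (Helen): dept_id=2 -> matches Legal
  - employee 4 (Dave): dept_id=4 -> matches HR
  - employee 5 (Iris): dept_id=NULL, no match -> kept with NULL
All 5 rows appear; 2 have NULL department.

SQL:
SELECT a.name, b.name AS department
FROM employees a
LEFT JOIN departments b ON a.dept_id = b.id

Result:
name  | department
------+-----------
Sam   | NULL      
Grace | Legal     
Helen | Legal     
Dave  | HR        
Iris  | NULL      


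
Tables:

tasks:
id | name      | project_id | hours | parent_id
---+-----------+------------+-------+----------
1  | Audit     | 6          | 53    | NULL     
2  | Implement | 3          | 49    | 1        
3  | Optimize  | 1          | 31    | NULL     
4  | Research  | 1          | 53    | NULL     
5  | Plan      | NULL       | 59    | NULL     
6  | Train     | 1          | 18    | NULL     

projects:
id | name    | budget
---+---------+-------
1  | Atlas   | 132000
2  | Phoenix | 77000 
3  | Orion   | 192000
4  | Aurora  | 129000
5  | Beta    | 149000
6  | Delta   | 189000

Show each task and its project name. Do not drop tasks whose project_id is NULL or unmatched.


LEFT JOIN keeps every row from tasks (the left table); where project_id has no match in projects, the project columns become NULL. Walk through each task:
  - task 1 (Audit): project_id=6 -> matches Delta
  - task 2 (Implement): project_id=3 -> matches Orion
  - task 3 (Optimize): project_id=1 -> matches Atlas
  - task 4 (Research): project_id=1 -> matches Atlas
  - task 5 (Plan): project_id=NULL, no match -> kept with NULL
  - task 6 (Train): project_id=1 -> matches Atlas
All 6 rows appear; 1 has NULL project.

SQL:
SELECT a.name, b.name AS project
FROM tasks a
LEFT JOIN projects b ON a.project_id = b.id

Result:
name      | project
----------+--------
Audit     | Delta  
Implement | Orion  
Optimize  | Atlas  
Research  | Atlas  
Plan      | NULL   
Train     | Atlas  


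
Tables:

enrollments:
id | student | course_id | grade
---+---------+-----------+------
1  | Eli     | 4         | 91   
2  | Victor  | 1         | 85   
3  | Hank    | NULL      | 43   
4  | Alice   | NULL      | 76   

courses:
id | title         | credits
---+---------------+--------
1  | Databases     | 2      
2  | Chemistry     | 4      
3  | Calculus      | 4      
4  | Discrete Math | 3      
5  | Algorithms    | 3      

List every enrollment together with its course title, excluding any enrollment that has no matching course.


INNER JOIN keeps only enrollments rows whose course_id matches an id in courses. Walk through each enrollment:
  - enrollment 1 (Eli): course_id=4 -> matches Discrete Math
  - enrollment 2 (Victor): course_id=1 -> matches Databases
  - enrollment 3 (Hank): course_id=NULL, no match -> dropped
  - enrollment 4 (Alice): course_id=NULL, no match -> dropped
So 2 of 4 rows are dropped.

SQL:
SELECT a.student, b.title AS course
FROM enrollments a
INNER JOIN courses b ON a.course_id = b.id

Result:
student | course       
--------+--------------
Eli     | Discrete Math
Victor  | Databases    


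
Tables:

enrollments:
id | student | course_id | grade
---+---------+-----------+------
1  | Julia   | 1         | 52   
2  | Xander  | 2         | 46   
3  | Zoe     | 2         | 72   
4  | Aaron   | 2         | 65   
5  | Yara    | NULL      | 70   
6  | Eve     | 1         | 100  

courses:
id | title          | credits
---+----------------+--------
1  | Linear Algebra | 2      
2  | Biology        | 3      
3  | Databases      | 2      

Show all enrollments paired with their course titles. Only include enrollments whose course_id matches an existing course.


INNER JOIN keeps only enrollments rows whose course_id matches an id in courses. Walk through each enrollment:
  - enrollment 1 (Julia): course_id=1 -> matches Linear Algebra
  - enrollment 2 (Xander): course_id=2 -> matches Biology
  - enrollment 3 (Zoe): course_id=2 -> matches Biology
  - enrollment 4 (Aaron): course_id=2 -> matches Biology
  - enrollment 5 (Yara): course_id=NULL, no match -> dropped
  - enrollment 6 (Eve): course_id=1 -> matches Linear Algebra
So 1 of 6 rows is dropped.

SQL:
SELECT a.student, b.title AS course
FROM enrollments a
INNER JOIN courses b ON a.course_id = b.id

Result:
student | course        
--------+---------------
Julia   | Linear Algebra
Xander  | Biology       
Zoe     | Biology       
Aaron   | Biology       
Eve     | Linear Algebra


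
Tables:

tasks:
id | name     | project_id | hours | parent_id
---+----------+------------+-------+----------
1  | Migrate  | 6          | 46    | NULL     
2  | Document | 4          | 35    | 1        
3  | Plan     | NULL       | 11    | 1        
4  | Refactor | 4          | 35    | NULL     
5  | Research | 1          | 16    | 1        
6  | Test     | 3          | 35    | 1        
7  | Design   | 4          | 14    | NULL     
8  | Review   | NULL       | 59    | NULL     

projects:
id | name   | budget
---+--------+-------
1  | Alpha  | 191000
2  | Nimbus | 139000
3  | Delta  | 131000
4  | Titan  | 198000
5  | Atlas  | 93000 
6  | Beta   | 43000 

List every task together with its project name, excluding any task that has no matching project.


INNER JOIN keeps only tasks rows whose project_id matches an id in projects. Walk through each task:
  - task 1 (Migrate): project_id=6 -> matches Beta
  - task 2 (Document): project_id=4 -> matches Titan
  - task 3 (Plan): project_id=NULL, no match -> dropped
  - task 4 (Refactor): project_id=4 -> matches Titan
  - task 5 (Research): project_id=1 -> matches Alpha
  - task 6 (Test): project_id=3 -> matches Delta
  - task 7 (Design): project_id=4 -> matches Titan
  - task 8 (Review): project_id=NULL, no match -> dropped
So 2 of 8 rows are dropped.

SQL:
SELECT a.name, b.name AS project
FROM tasks a
INNER JOIN projects b ON a.project_id = b.id

Result:
name     | project
---------+--------
Migrate  | Beta   
Document | Titan  
Refactor | Titan  
Research | Alpha  
Test     | Delta  
Design   | Titan  


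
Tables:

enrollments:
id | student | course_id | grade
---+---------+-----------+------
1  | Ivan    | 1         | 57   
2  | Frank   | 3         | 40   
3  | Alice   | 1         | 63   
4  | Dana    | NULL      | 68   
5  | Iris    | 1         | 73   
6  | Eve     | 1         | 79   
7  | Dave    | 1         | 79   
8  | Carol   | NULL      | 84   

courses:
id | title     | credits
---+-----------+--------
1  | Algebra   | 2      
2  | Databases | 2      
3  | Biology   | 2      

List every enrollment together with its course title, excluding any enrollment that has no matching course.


INNER JOIN keeps only enrollments rows whose course_id matches an id in courses. Walk through each enrollment:
  - enrollment 1 (Ivan): course_id=1 -> matches Algebra
  - enrollment 2 (Frank): course_id=3 -> matches Biology
  - enrollment 3 (Alice): course_id=1 -> matches Algebra
  - enrollment 4 (Dana): course_id=NULL, no match -> dropped
  - enrollment 5 (Iris): course_id=1 -> matches Algebra
  - enrollment 6 (Eve): course_id=1 -> matches Algebra
  - enrollment 7 (Dave): course_id=1 -> matches Algebra
  - enrollment 8 (Carol): course_id=NULL, no match -> dropped
So 2 of 8 rows are dropped.

SQL:
SELECT a.student, b.title AS course
FROM enrollments a
INNER JOIN courses b ON a.course_id = b.id

Result:
student | course 
--------+--------
Ivan    | Algebra
Frank   | Biology
Alice   | Algebra
Iris    | Algebra
Eve     | Algebra
Dave    | Algebra


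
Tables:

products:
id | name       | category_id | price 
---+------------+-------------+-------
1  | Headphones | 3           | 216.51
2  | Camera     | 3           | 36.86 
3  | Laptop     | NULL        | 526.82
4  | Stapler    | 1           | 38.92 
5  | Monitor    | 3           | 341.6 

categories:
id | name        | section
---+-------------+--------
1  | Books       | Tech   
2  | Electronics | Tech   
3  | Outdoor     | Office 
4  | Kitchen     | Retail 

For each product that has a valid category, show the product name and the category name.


INNER JOIN keeps only products rows whose category_id matches an id in categories. Walk through each product:
  - product 1 (Headphones): category_id=3 -> matches Outdoor
  - product 2 (Camera): category_id=3 -> matches Outdoor
  - product 3 (Laptop): category_id=NULL, no match -> dropped
  - product 4 (Stapler): category_id=1 -> matches Books
  - product 5 (Monitor): category_id=3 -> matches Outdoor
So 1 of 5 rows is dropped.

SQL:
SELECT a.name, b.name AS category
FROM products a
INNER JOIN categories b ON a.category_id = b.id

Result:
name       | category
-----------+---------
Headphones | Outdoor 
Camera     | Outdoor 
Stapler    | Books   
Monitor    | Outdoor 


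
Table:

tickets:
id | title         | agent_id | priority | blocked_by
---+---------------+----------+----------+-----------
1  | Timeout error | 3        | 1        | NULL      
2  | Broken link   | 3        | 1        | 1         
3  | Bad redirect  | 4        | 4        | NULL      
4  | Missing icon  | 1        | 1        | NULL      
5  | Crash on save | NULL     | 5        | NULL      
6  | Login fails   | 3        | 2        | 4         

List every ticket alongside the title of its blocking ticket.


This is a self-join: tickets is joined to a second copy of itself, matching each row's blocked_by to another row's id. Use LEFT JOIN so rows with blocked_by=NULL are kept.
  - ticket 1 (Timeout error): blocked_by=NULL -> NULL
  - ticket 2 (Broken link): blocked_by=1 -> Timeout error
  - ticket 3 (Bad redirect): blocked_by=NULL -> NULL
  - ticket 4 (Missing icon): blocked_by=NULL -> NULL
  - ticket 5 (Crash on save): blocked_by=NULL -> NULL
  - ticket 6 (Login fails): blocked_by=4 -> Missing icon

SQL:
SELECT a.title AS item, b.title AS blocked_by
FROM tickets a
LEFT JOIN tickets b ON a.blocked_by = b.id

Result:
item          | blocked_by   
--------------+--------------
Timeout error | NULL         
Broken link   | Timeout error
Bad redirect  | NULL         
Missing icon  | NULL         
Crash on save | NULL         
Login fails   | Missing icon 


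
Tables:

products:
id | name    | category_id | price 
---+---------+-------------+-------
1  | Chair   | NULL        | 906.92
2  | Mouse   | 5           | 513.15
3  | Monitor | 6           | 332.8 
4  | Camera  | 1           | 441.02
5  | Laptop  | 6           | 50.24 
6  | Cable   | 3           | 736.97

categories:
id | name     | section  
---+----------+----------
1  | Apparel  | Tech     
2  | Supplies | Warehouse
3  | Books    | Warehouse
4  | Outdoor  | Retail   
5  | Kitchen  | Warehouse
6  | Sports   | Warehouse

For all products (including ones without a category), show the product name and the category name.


LEFT JOIN keeps every row from products (the left table); where category_id has no match in categories, the category columns become NULL. Walk through each product:
  - product 1 (Chair): category_id=NULL, no match -> kept with NULL
  - product 2 (Mouse): category_id=5 -> matches Kitchen
  - product 3 (Monitor): category_id=6 -> matches Sports
  - product 4 (Camera): category_id=1 -> matches Apparel
  - product 5 (Laptop): category_id=6 -> matches Sports
  - product 6 (Cable): category_id=3 -> matches Books
All 6 rows appear; 1 has NULL category.

SQL:
SELECT a.name, b.name AS category
FROM products a
LEFT JOIN categories b ON a.category_id = b.id

Result:
name    | category
--------+---------
Chair   | NULL    
Mouse   | Kitchen 
Monitor | Sports  
Camera  | Apparel 
Laptop  | Sports  
Cable   | Books   


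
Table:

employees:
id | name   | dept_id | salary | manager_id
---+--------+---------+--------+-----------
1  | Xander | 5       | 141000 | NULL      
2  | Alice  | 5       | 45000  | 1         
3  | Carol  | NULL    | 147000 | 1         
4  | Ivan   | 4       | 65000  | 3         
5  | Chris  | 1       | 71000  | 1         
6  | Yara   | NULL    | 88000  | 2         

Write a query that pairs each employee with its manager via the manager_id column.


This is a self-join: employees is joined to a second copy of itself, matching each row's manager_id to another row's id. Use LEFT JOIN so rows with manager_id=NULL are kept.
  - employee 1 (Xander): manager_id=NULL -> NULL
  - employee 2 (Alice): manager_id=1 -> Xander
  - employee 3 (Carol): manager_id=1 -> Xander
  - employee 4 (Ivan): manager_id=3 -> Carol
  - employee 5 (Chris): manager_id=1 -> Xander
  - employee 6 (Yara): manager_id=2 -> Alice

SQL:
SELECT a.name AS item, b.name AS manager
FROM employees a
LEFT JOIN employees b ON a.manager_id = b.id

Result:
item   | manager
-------+--------
Xander | NULL   
Alice  | Xander 
Carol  | Xander 
Ivan   | Carol  
Chris  | Xander 
Yara   | Alice  


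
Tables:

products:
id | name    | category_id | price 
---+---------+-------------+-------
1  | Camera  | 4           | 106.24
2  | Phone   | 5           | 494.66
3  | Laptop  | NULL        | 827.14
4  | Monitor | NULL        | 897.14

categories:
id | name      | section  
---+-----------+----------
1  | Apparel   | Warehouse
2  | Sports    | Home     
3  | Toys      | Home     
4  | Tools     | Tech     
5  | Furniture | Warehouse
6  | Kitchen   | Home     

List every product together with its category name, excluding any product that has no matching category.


INNER JOIN keeps only products rows whose category_id matches an id in categories. Walk through each product:
  - product 1 (Camera): category_id=4 -> matches Tools
  - product 2 (Phone): category_id=5 -> matches Furniture
  - product 3 (Laptop): category_id=NULL, no match -> dropped
  - product 4 (Monitor): category_id=NULL, no match -> dropped
So 2 of 4 rows are dropped.

SQL:
SELECT a.name, b.name AS category
FROM products a
INNER JOIN categories b ON a.category_id = b.id

Result:
name   | category 
-------+----------
Camera | Tools    
Phone  | Furniture


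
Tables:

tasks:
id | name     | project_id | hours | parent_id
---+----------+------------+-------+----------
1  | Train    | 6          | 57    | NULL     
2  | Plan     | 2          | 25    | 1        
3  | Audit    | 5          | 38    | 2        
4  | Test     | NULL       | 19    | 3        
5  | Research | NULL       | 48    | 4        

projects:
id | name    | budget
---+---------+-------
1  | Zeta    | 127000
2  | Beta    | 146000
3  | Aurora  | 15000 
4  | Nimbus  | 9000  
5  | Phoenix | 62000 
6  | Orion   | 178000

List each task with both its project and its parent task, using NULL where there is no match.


Two LEFT JOINs from the same base table tasks: one to projects via project_id, one to tasks itself via parent_id. Both are LEFT so every task is preserved.
Match against projects:
  - task 1 (Train): project_id=6 -> matches Orion
  - task 2 (Plan): project_id=2 -> matches Beta
  - task 3 (Audit): project_id=5 -> matches Phoenix
  - task 4 (Test): project_id=NULL, no match -> kept with NULL
  - task 5 (Research): project_id=NULL, no match -> kept with NULL
Match against tasks (self):
  - task 1 (Train): parent_id=NULL -> NULL
  - task 2 (Plan): parent_id=1 -> Train
  - task 3 (Audit): parent_id=2 -> Plan
  - task 4 (Test): parent_id=3 -> Audit
  - task 5 (Research): parent_id=4 -> Test

SQL:
SELECT a.name, b.name AS project, c.name AS parent
FROM tasks a
LEFT JOIN projects b ON a.project_id = b.id
LEFT JOIN tasks c ON a.parent_id = c.id

Result:
name     | project | parent
---------+---------+-------
Train    | Orion   | NULL  
Plan     | Beta    | Train 
Audit    | Phoenix | Plan  
Test     | NULL    | Audit 
Research | NULL    | Test  


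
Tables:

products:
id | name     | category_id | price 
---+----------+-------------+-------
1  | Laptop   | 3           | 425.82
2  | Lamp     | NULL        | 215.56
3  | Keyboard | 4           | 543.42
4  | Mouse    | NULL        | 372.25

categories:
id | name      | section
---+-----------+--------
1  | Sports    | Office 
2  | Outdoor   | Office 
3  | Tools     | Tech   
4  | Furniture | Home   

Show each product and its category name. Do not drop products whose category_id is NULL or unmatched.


LEFT JOIN keeps every row from products (the left table); where category_id has no match in categories, the category columns become NULL. Walk through each product:
  - product 1 (Laptop): category_id=3 -> matches Tools
  - product 2 (Lamp): category_id=NULL, no match -> kept with NULL
  - product 3 (Keyboard): category_id=4 -> matches Furniture
  - product 4 (Mouse): category_id=NULL, no match -> kept with NULL
All 4 rows appear; 2 have NULL category.

SQL:
SELECT a.name, b.name AS category
FROM products a
LEFT JOIN categories b ON a.category_id = b.id

Result:
name     | category 
---------+----------
Laptop   | Tools    
Lamp     | NULL     
Keyboard | Furniture
Mouse    | NULL     


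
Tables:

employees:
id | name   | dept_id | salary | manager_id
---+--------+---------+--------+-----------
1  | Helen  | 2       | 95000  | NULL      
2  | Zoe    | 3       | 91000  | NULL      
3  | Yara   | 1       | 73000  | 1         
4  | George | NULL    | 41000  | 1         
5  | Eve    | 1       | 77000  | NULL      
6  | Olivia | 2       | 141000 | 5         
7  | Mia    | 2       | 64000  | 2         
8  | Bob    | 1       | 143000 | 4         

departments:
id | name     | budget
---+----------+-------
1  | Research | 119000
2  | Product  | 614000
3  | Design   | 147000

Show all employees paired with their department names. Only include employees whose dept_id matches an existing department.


INNER JOIN keeps only employees rows whose dept_id matches an id in departments. Walk through each employee:
  - employee 1 (Helen): dept_id=2 -> matches Product
  - employee 2 (Zoe): dept_id=3 -> matches Design
  - employee 3 (Yara): dept_id=1 -> matches Research
  - employee 4 (George): dept_id=NULL, no match -> dropped
  - employee 5 (Eve): dept_id=1 -> matches Research
  - employee 6 (Olivia): dept_id=2 -> matches Product
  - employee 7 (Mia): dept_id=2 -> matches Product
  - employee 8 (Bob): dept_id=1 -> matches Research
So 1 of 8 rows is dropped.

SQL:
SELECT a.name, b.name AS department
FROM employees a
INNER JOIN departments b ON a.dept_id = b.id

Result:
name   | department
-------+-----------
Helen  | Product   
Zoe    | Design    
Yara   | Research  
Eve    | Research  
Olivia | Product   
Mia    | Product   
Bob    | Research  


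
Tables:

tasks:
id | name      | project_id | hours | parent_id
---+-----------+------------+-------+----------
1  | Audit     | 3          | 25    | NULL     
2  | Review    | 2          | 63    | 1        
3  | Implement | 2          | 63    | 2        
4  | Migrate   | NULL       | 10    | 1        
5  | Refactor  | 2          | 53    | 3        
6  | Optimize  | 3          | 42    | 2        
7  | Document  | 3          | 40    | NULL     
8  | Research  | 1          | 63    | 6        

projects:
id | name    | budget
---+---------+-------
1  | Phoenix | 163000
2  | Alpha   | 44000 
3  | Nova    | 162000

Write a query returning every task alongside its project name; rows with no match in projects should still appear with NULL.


LEFT JOIN keeps every row from tasks (the left table); where project_id has no match in projects, the project columns become NULL. Walk through each task:
  - task 1 (Audit): project_id=3 -> matches Nova
  - task 2 (Review): project_id=2 -> matches Alpha
  - task 3 (Implement): project_id=2 -> matches Alpha
  - task 4 (Migrate): project_id=NULL, no match -> kept with NULL
  - task 5 (Refactor): project_id=2 -> matches Alpha
  - task 6 (Optimize): project_id=3 -> matches Nova
  - task 7 (Document): project_id=3 -> matches Nova
  - task 8 (Research): project_id=1 -> matches Phoenix
All 8 rows appear; 1 has NULL project.

SQL:
SELECT a.name, b.name AS project
FROM tasks a
LEFT JOIN projects b ON a.project_id = b.id

Result:
name      | project
----------+--------
Audit     | Nova   
Review    | Alpha  
Implement | Alpha  
Migrate   | NULL   
Refactor  | Alpha  
Optimize  | Nova   
Document  | Nova   
Research  | Phoenix


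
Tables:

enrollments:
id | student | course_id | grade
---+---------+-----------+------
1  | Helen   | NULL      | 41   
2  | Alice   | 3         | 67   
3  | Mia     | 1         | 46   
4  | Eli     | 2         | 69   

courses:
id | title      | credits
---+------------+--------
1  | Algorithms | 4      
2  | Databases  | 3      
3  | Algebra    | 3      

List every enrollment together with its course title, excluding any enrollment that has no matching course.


INNER JOIN keeps only enrollments rows whose course_id matches an id in courses. Walk through each enrollment:
  - enrollment 1 (Helen): course_id=NULL, no match -> dropped
  - enrollment 2 (Alice): course_id=3 -> matches Algebra
  - enrollment 3 (Mia): course_id=1 -> matches Algorithms
  - enrollment 4 (Eli): course_id=2 -> matches Databases
So 1 of 4 rows is dropped.

SQL:
SELECT a.student, b.title AS course
FROM enrollments a
INNER JOIN courses b ON a.course_id = b.id

Result:
student | course    
--------+-----------
Alice   | Algebra   
Mia     | Algorithms
Eli     | Databases 


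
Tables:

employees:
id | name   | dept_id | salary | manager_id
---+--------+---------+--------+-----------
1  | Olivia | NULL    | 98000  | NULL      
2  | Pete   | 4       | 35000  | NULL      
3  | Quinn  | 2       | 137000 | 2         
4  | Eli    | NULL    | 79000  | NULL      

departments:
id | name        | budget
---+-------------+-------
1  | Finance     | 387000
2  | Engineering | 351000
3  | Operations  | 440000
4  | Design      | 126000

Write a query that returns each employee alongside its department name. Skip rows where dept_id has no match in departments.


INNER JOIN keeps only employees rows whose dept_id matches an id in departments. Walk through each employee:
  - employee 1 (Olivia): dept_id=NULL, no match -> dropped
  - employee 2 (Pete): dept_id=4 -> matches Design
  - employee 3 (Quinn): dept_id=2 -> matches Engineering
  - employee 4 (Eli): dept_id=NULL, no match -> dropped
So 2 of 4 rows are dropped.

SQL:
SELECT a.name, b.name AS department
FROM employees a
INNER JOIN departments b ON a.dept_id = b.id

Result:
name  | department 
------+------------
Pete  | Design     
Quinn | Engineering


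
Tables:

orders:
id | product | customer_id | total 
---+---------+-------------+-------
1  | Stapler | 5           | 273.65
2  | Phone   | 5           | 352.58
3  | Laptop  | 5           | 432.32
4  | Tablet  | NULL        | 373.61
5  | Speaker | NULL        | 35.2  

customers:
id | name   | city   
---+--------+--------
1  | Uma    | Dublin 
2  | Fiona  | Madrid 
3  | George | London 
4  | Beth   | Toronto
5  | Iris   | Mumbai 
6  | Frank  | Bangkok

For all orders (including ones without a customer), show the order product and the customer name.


LEFT JOIN keeps every row from orders (the left table); where customer_id has no match in customers, the customer columns become NULL. Walk through each order:
  - order 1 (Stapler): customer_id=5 -> matches Iris
  - order 2 (Phone): customer_id=5 -> matches Iris
  - order 3 (Laptop): customer_id=5 -> matches Iris
  - order 4 (Tablet): customer_id=NULL, no match -> kept with NULL
  - order 5 (Speaker): customer_id=NULL, no match -> kept with NULL
All 5 rows appear; 2 have NULL customer.

SQL:
SELECT a.product, b.name AS customer
FROM orders a
LEFT JOIN customers b ON a.customer_id = b.id

Result:
product | customer
--------+---------
Stapler | Iris    
Phone   | Iris    
Laptop  | Iris    
Tablet  | NULL    
Speaker | NULL    


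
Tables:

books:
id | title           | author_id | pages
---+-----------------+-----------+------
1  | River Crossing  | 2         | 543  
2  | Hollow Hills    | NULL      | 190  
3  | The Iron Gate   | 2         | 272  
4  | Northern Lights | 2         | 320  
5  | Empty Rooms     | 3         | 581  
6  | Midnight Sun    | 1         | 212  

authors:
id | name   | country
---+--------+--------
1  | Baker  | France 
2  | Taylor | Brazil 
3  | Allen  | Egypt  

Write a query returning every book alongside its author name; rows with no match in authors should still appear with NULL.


LEFT JOIN keeps every row from books (the left table); where author_id has no match in authors, the author columns become NULL. Walk through each book:
  - book 1 (River Crossing): author_id=2 -> matches Taylor
  - book 2 (Hollow Hills): author_id=NULL, no match -> kept with NULL
  - book 3 (The Iron Gate): author_id=2 -> matches Taylor
  - book 4 (Northern Lights): author_id=2 -> matches Taylor
  - book 5 (Empty Rooms): author_id=3 -> matches Allen
  - book 6 (Midnight Sun): author_id=1 -> matches Baker
All 6 rows appear; 1 has NULL author.

SQL:
SELECT a.title, b.name AS author
FROM books a
LEFT JOIN authors b ON a.author_id = b.id

Result:
title           | author
----------------+-------
River Crossing  | Taylor
Hollow Hills    | NULL  
The Iron Gate   | Taylor
Northern Lights | Taylor
Empty Rooms     | Allen 
Midnight Sun    | Baker 


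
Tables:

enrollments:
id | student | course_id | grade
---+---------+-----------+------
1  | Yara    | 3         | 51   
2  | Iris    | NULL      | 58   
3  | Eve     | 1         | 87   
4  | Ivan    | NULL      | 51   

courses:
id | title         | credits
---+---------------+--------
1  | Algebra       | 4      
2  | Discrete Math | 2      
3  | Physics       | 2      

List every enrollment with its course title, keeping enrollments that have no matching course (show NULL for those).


LEFT JOIN keeps every row from enrollments (the left table); where course_id has no match in courses, the course columns become NULL. Walk through each enrollment:
  - enrollment 1 (Yara): course_id=3 -> matches Physics
  - enrollment 2 (Iris): course_id=NULL, no match -> kept with NULL
  - enrollment 3 (Eve): course_id=1 -> matches Algebra
  - enrollment 4 (Ivan): course_id=NULL, no match -> kept with NULL
All 4 rows appear; 2 have NULL course.

SQL:
SELECT a.student, b.title AS course
FROM enrollments a
LEFT JOIN courses b ON a.course_id = b.id

Result:
student | course 
--------+--------
Yara    | Physics
Iris    | NULL   
Eve     | Algebra
Ivan    | NULL   


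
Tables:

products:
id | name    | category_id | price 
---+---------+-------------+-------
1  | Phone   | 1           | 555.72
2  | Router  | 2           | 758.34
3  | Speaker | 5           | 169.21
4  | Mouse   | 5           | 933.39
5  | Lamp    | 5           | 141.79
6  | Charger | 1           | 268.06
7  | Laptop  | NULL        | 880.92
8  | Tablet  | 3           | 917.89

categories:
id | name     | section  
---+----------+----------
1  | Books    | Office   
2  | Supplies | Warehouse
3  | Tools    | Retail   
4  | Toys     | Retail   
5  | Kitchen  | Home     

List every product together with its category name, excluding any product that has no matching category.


INNER JOIN keeps only products rows whose category_id matches an id in categories. Walk through each product:
  - product 1 (Phone): category_id=1 -> matches Books
  - product 2 (Router): category_id=2 -> matches Supplies
  - product 3 (Speaker): category_id=5 -> matches Kitchen
  - product 4 (Mouse): category_id=5 -> matches Kitchen
  - product 5 (Lamp): category_id=5 -> matches Kitchen
  - product 6 (Charger): category_id=1 -> matches Books
  - product 7 (Laptop): category_id=NULL, no match -> dropped
  - product 8 (Tablet): category_id=3 -> matches Tools
So 1 of 8 rows is dropped.

SQL:
SELECT a.name, b.name AS category
FROM products a
INNER JOIN categories b ON a.category_id = b.id

Result:
name    | category
--------+---------
Phone   | Books   
Router  | Supplies
Speaker | Kitchen 
Mouse   | Kitchen 
Lamp    | Kitchen 
Charger | Books   
Tablet  | Tools   


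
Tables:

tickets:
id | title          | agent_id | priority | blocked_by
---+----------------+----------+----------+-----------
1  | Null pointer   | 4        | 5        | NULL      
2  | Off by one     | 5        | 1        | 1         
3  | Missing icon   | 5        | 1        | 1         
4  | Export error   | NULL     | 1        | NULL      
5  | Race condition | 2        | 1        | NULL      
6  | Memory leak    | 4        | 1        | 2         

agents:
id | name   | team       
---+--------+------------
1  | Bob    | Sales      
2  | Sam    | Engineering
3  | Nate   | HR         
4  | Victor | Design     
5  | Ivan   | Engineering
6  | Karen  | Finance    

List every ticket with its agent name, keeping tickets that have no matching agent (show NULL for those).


LEFT JOIN keeps every row from tickets (the left table); where agent_id has no match in agents, the agent columns become NULL. Walk through each ticket:
  - ticket 1 (Null pointer): agent_id=4 -> matches Victor
  - ticket 2 (Off by one): agent_id=5 -> matches Ivan
  - ticket 3 (Missing icon): agent_id=5 -> matches Ivan
  - ticket 4 (Export error): agent_id=NULL, no match -> kept with NULL
  - ticket 5 (Race condition): agent_id=2 -> matches Sam
  - ticket 6 (Memory leak): agent_id=4 -> matches Victor
All 6 rows appear; 1 has NULL agent.

SQL:
SELECT a.title, b.name AS agent
FROM tickets a
LEFT JOIN agents b ON a.agent_id = b.id

Result:
title          | agent 
---------------+-------
Null pointer   | Victor
Off by one     | Ivan  
Missing icon   | Ivan  
Export error   | NULL  
Race condition | Sam   
Memory leak    | Victor


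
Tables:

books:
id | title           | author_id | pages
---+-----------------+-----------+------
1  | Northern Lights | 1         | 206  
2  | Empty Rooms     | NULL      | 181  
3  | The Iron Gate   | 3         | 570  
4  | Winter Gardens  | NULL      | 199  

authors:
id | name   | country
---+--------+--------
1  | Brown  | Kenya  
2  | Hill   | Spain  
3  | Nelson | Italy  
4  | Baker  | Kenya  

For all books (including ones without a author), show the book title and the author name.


LEFT JOIN keeps every row from books (the left table); where author_id has no match in authors, the author columns become NULL. Walk through each book:
  - book 1 (Northern Lights): author_id=1 -> matches Brown
  - book 2 (Empty Rooms): author_id=NULL, no match -> kept with NULL
  - book 3 (The Iron Gate): author_id=3 -> matches Nelson
  - book 4 (Winter Gardens): author_id=NULL, no match -> kept with NULL
All 4 rows appear; 2 have NULL author.

SQL:
SELECT a.title, b.name AS author
FROM books a
LEFT JOIN authors b ON a.author_id = b.id

Result:
title           | author
----------------+-------
Northern Lights | Brown 
Empty Rooms     | NULL  
The Iron Gate   | Nelson
Winter Gardens  | NULL  


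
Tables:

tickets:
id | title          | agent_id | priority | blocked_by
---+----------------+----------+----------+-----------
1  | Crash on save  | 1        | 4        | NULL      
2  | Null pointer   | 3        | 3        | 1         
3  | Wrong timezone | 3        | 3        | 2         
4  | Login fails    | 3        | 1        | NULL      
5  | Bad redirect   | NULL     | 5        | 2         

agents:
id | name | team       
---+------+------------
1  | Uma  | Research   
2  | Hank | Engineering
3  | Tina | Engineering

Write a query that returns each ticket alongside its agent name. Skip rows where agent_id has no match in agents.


INNER JOIN keeps only tickets rows whose agent_id matches an id in agents. Walk through each ticket:
  - ticket 1 (Crash on save): agent_id=1 -> matches Uma
  - ticket 2 (Null pointer): agent_id=3 -> matches Tina
  - ticket 3 (Wrong timezone): agent_id=3 -> matches Tina
  - ticket 4 (Login fails): agent_id=3 -> matches Tina
  - ticket 5 (Bad redirect): agent_id=NULL, no match -> dropped
So 1 of 5 rows is dropped.

SQL:
SELECT a.title, b.name AS agent
FROM tickets a
INNER JOIN agents b ON a.agent_id = b.id

Result:
title          | agent
---------------+------
Crash on save  | Uma  
Null pointer   | Tina 
Wrong timezone | Tina 
Login fails    | Tina 


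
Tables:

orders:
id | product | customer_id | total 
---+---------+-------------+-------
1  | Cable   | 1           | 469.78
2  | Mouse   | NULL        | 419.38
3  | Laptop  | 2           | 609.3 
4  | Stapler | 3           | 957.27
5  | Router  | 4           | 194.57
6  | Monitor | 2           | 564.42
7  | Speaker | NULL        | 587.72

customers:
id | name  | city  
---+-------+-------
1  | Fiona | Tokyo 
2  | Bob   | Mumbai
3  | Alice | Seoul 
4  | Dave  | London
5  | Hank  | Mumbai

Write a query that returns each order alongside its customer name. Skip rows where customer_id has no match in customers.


INNER JOIN keeps only orders rows whose customer_id matches an id in customers. Walk through each order:
  - order 1 (Cable): customer_id=1 -> matches Fiona
  - order 2 (Mouse): customer_id=NULL, no match -> dropped
  - order 3 (Laptop): customer_id=2 -> matches Bob
  - order 4 (Stapler): customer_id=3 -> matches Alice
  - order 5 (Router): customer_id=4 -> matches Dave
  - order 6 (Monitor): customer_id=2 -> matches Bob
  - order 7 (Speaker): customer_id=NULL, no match -> dropped
So 2 of 7 rows are dropped.

SQL:
SELECT a.product, b.name AS customer
FROM orders a
INNER JOIN customers b ON a.customer_id = b.id

Result:
product | customer
--------+---------
Cable   | Fiona   
Laptop  | Bob     
Stapler | Alice   
Router  | Dave    
Monitor | Bob     


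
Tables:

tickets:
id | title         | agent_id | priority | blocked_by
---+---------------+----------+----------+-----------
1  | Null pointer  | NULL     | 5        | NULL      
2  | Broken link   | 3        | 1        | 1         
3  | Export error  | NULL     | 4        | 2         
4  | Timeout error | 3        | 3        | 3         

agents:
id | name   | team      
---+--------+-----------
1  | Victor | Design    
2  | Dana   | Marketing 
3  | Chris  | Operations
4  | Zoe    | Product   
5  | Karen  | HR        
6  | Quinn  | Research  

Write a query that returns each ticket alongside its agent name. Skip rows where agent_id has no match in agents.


INNER JOIN keeps only tickets rows whose agent_id matches an id in agents. Walk through each ticket:
  - ticket 1 (Null pointer): agent_id=NULL, no match -> dropped
  - ticket 2 (Broken link): agent_id=3 -> matches Chris
  - ticket 3 (Export error): agent_id=NULL, no match -> dropped
  - ticket 4 (Timeout error): agent_id=3 -> matches Chris
So 2 of 4 rows are dropped.

SQL:
SELECT a.title, b.name AS agent
FROM tickets a
INNER JOIN agents b ON a.agent_id = b.id

Result:
title         | agent
--------------+------
Broken link   | Chris
Timeout error | Chris


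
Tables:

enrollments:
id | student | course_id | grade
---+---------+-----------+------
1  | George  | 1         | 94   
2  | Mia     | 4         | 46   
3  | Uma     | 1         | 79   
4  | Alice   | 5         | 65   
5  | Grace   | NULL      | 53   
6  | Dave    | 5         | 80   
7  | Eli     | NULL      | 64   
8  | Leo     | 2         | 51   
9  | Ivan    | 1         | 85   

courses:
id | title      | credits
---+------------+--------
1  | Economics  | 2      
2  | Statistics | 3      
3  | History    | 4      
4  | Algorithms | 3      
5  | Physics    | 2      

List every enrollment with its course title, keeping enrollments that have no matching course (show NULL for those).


LEFT JOIN keeps every row from enrollments (the left table); where course_id has no match in courses, the course columns become NULL. Walk through each enrollment:
  - enrollment 1 (George): course_id=1 -> matches Economics
  - enrollment 2 (Mia): course_id=4 -> matches Algorithms
  - enrollment 3 (Uma): course_id=1 -> matches Economics
  - enrollment 4 (Alice): course_id=5 -> matches Physics
  - enrollment 5 (Grace): course_id=NULL, no match -> kept with NULL
  - enrollment 6 (Dave): course_id=5 -> matches Physics
  - enrollment 7 (Eli): course_id=NULL, no match -> kept with NULL
  - enrollment 8 (Leo): course_id=2 -> matches Statistics
  - enrollment 9 (Ivan): course_id=1 -> matches Economics
All 9 rows appear; 2 have NULL course.

SQL:
SELECT a.student, b.title AS course
FROM enrollments a
LEFT JOIN courses b ON a.course_id = b.id

Result:
student | course    
--------+-----------
George  | Economics 
Mia     | Algorithms
Uma     | Economics 
Alice   | Physics   
Grace   | NULL      
Dave    | Physics   
Eli     | NULL      
Leo     | Statistics
Ivan    | Economics 
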